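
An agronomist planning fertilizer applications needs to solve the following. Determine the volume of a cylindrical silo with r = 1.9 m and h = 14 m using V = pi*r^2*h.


V = pi * r^2 * h
  = pi * 1.9^2 * 14
  = pi * 3.61 * 14
  = 158.78 m^3


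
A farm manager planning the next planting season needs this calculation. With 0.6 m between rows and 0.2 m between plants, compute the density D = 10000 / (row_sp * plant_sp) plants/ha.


D = 10000 / (row_sp * plant_sp)
  = 10000 / (0.6 * 0.2)
  = 10000 / 0.1200
  = 83333.33 plants/ha


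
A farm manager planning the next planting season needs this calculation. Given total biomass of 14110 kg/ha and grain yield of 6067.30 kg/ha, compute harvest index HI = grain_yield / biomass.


HI = grain_yield / biomass
   = 6067.30 / 14110
   = 0.43


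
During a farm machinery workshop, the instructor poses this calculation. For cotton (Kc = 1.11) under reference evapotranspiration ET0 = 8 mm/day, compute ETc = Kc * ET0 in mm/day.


ETc = Kc * ET0
    = 1.11 * 8
    = 8.88 mm/day


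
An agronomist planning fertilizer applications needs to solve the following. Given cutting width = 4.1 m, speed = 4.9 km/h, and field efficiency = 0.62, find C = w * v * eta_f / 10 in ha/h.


C = w * v * eta_f / 10
  = 4.1 * 4.9 * 0.62 / 10
  = 12.46 / 10
  = 1.25 ha/h


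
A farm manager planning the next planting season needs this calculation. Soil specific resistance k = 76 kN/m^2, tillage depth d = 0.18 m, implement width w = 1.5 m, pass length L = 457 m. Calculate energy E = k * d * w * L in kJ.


E = k * d * w * L
  = 76 * 0.18 * 1.5 * 457
  = 9377.64 kJ


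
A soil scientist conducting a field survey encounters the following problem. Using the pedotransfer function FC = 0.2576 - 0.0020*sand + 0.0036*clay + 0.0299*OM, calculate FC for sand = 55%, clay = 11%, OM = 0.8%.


FC = 0.2576 - 0.0020*55 + 0.0036*11 + 0.0299*0.8
   = 0.2576 - 0.1100 + 0.0396 + 0.0239
   = 0.2111


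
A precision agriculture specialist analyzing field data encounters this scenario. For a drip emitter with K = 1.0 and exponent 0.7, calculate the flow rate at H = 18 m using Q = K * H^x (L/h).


Q = K * H^x
  = 1.0 * 18^0.7
  = 1.0 * 7.5629
  = 7.56 L/h


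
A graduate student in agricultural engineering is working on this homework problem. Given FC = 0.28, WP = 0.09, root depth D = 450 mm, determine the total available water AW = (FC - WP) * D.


AW = (FC - WP) * D
   = (0.28 - 0.09) * 450
   = 0.19 * 450
   = 85.50 mm


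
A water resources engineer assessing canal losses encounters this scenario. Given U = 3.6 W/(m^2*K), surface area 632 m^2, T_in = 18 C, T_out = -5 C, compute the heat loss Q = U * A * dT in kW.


dT = 18 - (-5) = 23 K
Q = U * A * dT
  = 3.6 * 632 * 23
  = 52329.60 W = 52.33 kW


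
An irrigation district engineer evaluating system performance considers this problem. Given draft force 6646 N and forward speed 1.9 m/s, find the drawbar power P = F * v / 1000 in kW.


P = F * v / 1000
  = 6646 * 1.9 / 1000
  = 12627.40 / 1000
  = 12.63 kW


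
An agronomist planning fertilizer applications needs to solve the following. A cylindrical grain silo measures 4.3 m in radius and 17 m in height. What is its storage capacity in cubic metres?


V = pi * r^2 * h
  = pi * 4.3^2 * 17
  = pi * 18.49 * 17
  = 987.50 m^3


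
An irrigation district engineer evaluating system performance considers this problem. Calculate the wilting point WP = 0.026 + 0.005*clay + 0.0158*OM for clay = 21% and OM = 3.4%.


WP = 0.026 + 0.005*21 + 0.0158*3.4
   = 0.026 + 0.1050 + 0.0537
   = 0.1847


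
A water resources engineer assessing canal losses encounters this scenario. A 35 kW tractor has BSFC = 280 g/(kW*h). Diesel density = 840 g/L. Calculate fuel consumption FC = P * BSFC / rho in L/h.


FC = P * BSFC / rho_fuel
   = 35 * 280 / 840
   = 9800 / 840
   = 11.67 L/h


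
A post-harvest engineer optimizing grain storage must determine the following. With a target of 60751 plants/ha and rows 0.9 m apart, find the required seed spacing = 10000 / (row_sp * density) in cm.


spacing = 10000 / (row_sp * density)
        = 10000 / (0.9 * 60751)
        = 10000 / 54675.90
        = 0.18290 m = 18.29 cm


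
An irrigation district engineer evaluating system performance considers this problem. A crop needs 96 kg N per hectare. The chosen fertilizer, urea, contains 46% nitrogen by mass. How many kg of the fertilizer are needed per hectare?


Rate = N_required / (N_content / 100)
     = 96 / (46 / 100)
     = 96 / 0.46
     = 208.70 kg/ha


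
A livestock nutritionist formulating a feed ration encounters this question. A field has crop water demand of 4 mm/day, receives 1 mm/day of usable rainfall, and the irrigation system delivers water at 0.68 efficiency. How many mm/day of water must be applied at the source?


IWR = (ETc - Pe) / Ea
    = (4 - 1) / 0.68
    = 3 / 0.68
    = 4.41 mm/day


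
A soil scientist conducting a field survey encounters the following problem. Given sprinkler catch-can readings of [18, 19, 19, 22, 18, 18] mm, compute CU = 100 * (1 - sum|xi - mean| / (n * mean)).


xbar = 114 / 6 = 19
sum|xi - xbar| = 6
CU = 100 * (1 - 6 / (6 * 19))
   = 100 * (1 - 0.0526)
   = 94.74%


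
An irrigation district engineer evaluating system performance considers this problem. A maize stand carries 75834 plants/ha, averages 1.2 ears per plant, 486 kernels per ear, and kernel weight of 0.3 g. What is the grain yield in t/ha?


Y = density * ears * kernels * kw
  = 75834 * 1.2 * 486 * 0.3 g/ha
  = 13267916.64 g/ha
  = 13267.92 kg/ha = 13.27 t/ha


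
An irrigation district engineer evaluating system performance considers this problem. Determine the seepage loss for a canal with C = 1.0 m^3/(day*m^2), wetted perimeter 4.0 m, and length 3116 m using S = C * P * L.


S = C * P * L
  = 1.0 * 4.0 * 3116
  = 12464 m^3/day


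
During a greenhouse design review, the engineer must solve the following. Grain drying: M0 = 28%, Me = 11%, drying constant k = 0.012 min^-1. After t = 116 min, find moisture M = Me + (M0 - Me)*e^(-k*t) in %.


M = Me + (M0 - Me) * e^(-k*t)
  = 11 + (28 - 11) * e^(-0.012*116)
  = 11 + 17 * e^(-1.392)
  = 11 + 17 * 0.24858
  = 11 + 4.2258
  = 15.23%


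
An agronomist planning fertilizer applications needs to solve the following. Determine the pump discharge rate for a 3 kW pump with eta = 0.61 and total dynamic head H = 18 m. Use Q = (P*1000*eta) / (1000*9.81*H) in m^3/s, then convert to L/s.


Q = (P * 1000 * eta) / (rho * g * H)
  = (3 * 1000 * 0.61) / (1000 * 9.81 * 18)
  = 1830 / 176580
  = 0.01036 m^3/s = 10.36 L/s


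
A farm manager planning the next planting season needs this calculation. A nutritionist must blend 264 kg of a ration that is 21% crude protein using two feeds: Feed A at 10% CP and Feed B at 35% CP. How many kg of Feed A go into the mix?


parts_A = CP_b - target = 35 - 21 = 14
parts_B = target - CP_a = 21 - 10 = 11
total_parts = 14 + 11 = 25
Feed A = 264 * 14 / 25 = 147.84 kg
Feed B = 264 * 11 / 25 = 116.16 kg

147.84 kg


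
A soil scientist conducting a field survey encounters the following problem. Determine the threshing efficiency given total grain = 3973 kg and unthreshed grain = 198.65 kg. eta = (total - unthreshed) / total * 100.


eta = (total - unthreshed) / total * 100
    = (3973 - 198.65) / 3973 * 100
    = 3774.35 / 3973 * 100
    = 95%


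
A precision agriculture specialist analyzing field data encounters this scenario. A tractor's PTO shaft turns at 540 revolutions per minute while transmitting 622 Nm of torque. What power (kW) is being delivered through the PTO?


P = 2*pi*n*T / 60000
  = 2*pi * 540 * 622 / 60000
  = 2110396.28 / 60000
  = 35.17 kW


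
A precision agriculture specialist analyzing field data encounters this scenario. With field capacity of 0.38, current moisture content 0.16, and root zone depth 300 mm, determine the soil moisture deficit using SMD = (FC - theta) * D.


SMD = (FC - theta) * D
    = (0.38 - 0.16) * 300
    = 0.220 * 300
    = 66 mm


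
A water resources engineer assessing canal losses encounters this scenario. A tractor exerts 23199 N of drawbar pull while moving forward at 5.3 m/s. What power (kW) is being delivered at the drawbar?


P = F * v / 1000
  = 23199 * 5.3 / 1000
  = 122954.70 / 1000
  = 122.95 kW


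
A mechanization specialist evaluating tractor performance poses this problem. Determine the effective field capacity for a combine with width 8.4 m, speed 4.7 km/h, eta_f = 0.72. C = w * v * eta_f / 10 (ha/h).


C = w * v * eta_f / 10
  = 8.4 * 4.7 * 0.72 / 10
  = 28.43 / 10
  = 2.84 ha/h


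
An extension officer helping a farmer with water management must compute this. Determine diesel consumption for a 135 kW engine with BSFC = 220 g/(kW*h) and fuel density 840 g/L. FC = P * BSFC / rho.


FC = P * BSFC / rho_fuel
   = 135 * 220 / 840
   = 29700 / 840
   = 35.36 L/h


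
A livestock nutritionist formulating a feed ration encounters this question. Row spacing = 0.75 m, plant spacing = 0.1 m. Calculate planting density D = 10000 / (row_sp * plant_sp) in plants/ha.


D = 10000 / (row_sp * plant_sp)
  = 10000 / (0.75 * 0.1)
  = 10000 / 0.0750
  = 133333.33 plants/ha


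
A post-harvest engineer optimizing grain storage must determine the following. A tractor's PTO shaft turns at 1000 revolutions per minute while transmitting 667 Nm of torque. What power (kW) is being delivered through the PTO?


P = 2*pi*n*T / 60000
  = 2*pi * 1000 * 667 / 60000
  = 4190884.60 / 60000
  = 69.85 kW


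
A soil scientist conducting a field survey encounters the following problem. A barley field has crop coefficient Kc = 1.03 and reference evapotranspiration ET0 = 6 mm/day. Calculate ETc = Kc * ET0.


ETc = Kc * ET0
    = 1.03 * 6
    = 6.18 mm/day


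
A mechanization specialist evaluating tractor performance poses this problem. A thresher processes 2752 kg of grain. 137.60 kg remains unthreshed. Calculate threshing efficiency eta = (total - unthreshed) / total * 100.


eta = (total - unthreshed) / total * 100
    = (2752 - 137.60) / 2752 * 100
    = 2614.40 / 2752 * 100
    = 95%


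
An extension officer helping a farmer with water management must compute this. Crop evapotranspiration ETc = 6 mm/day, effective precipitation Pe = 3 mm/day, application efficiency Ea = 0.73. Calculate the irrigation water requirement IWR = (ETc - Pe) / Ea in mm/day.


IWR = (ETc - Pe) / Ea
    = (6 - 3) / 0.73
    = 3 / 0.73
    = 4.11 mm/day


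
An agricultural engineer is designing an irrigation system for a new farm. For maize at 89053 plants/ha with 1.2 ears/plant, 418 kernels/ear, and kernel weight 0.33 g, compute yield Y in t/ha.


Y = density * ears * kernels * kw
  = 89053 * 1.2 * 418 * 0.33 g/ha
  = 14740764.98 g/ha
  = 14740.76 kg/ha = 14.74 t/ha


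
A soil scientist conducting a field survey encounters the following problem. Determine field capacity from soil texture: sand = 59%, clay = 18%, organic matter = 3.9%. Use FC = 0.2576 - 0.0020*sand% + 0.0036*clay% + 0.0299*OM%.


FC = 0.2576 - 0.0020*59 + 0.0036*18 + 0.0299*3.9
   = 0.2576 - 0.1180 + 0.0648 + 0.1166
   = 0.3210


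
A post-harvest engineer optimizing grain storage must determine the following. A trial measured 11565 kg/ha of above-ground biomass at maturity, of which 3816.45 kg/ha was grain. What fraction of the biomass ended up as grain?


HI = grain_yield / biomass
   = 3816.45 / 11565
   = 0.33


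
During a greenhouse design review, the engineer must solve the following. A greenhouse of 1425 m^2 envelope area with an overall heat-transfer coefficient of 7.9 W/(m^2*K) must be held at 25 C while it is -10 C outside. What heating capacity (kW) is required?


dT = 25 - (-10) = 35 K
Q = U * A * dT
  = 7.9 * 1425 * 35
  = 394012.50 W = 394.01 kW


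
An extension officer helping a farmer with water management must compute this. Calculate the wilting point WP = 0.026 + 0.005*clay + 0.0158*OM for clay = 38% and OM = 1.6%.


WP = 0.026 + 0.005*38 + 0.0158*1.6
   = 0.026 + 0.1900 + 0.0253
   = 0.2413


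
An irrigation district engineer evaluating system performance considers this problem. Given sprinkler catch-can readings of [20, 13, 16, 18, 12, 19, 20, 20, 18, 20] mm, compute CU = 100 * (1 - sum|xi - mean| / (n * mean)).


xbar = 176 / 10 = 17.600
sum|xi - xbar| = 23.600
CU = 100 * (1 - 23.600 / (10 * 17.600))
   = 100 * (1 - 0.1341)
   = 86.59%


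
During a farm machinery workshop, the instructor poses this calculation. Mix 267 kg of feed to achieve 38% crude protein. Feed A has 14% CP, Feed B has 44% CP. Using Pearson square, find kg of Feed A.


parts_A = CP_b - target = 44 - 38 = 6
parts_B = target - CP_a = 38 - 14 = 24
total_parts = 6 + 24 = 30
Feed A = 267 * 6 / 30 = 53.40 kg
Feed B = 267 * 24 / 30 = 213.60 kg

53.40 kg


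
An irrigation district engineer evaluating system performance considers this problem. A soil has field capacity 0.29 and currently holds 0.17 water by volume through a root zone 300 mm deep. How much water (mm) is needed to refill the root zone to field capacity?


SMD = (FC - theta) * D
    = (0.29 - 0.17) * 300
    = 0.120 * 300
    = 36 mm


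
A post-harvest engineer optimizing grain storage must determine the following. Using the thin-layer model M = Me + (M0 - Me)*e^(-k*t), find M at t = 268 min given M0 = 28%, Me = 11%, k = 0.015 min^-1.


M = Me + (M0 - Me) * e^(-k*t)
  = 11 + (28 - 11) * e^(-0.015*268)
  = 11 + 17 * e^(-4.020)
  = 11 + 17 * 0.01795
  = 11 + 0.3052
  = 11.31%


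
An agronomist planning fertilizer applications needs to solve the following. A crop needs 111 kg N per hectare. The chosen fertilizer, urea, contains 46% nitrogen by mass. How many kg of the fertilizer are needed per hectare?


Rate = N_required / (N_content / 100)
     = 111 / (46 / 100)
     = 111 / 0.46
     = 241.30 kg/ha


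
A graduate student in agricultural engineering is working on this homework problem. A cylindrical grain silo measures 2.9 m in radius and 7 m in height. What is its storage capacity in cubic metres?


V = pi * r^2 * h
  = pi * 2.9^2 * 7
  = pi * 8.41 * 7
  = 184.95 m^3


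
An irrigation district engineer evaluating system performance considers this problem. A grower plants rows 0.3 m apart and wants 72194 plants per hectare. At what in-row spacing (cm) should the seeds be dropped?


spacing = 10000 / (row_sp * density)
        = 10000 / (0.3 * 72194)
        = 10000 / 21658.20
        = 0.46172 m = 46.17 cm


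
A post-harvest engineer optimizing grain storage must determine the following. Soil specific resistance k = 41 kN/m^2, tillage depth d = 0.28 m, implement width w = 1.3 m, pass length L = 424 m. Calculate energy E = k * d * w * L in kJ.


E = k * d * w * L
  = 41 * 0.28 * 1.3 * 424
  = 6327.78 kJ


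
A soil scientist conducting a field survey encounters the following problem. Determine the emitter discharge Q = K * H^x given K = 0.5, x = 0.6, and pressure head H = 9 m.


Q = K * H^x
  = 0.5 * 9^0.6
  = 0.5 * 3.7372
  = 1.87 L/h


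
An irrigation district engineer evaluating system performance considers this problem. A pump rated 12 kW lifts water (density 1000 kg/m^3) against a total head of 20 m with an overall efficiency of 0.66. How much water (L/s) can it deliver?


Q = (P * 1000 * eta) / (rho * g * H)
  = (12 * 1000 * 0.66) / (1000 * 9.81 * 20)
  = 7920 / 196200
  = 0.04037 m^3/s = 40.37 L/s


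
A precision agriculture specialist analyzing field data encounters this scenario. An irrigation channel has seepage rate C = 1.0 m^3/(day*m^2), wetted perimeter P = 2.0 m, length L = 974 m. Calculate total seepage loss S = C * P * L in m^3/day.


S = C * P * L
  = 1.0 * 2.0 * 974
  = 1948 m^3/day


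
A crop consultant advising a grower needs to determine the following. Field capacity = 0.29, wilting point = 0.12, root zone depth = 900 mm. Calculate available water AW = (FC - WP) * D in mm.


AW = (FC - WP) * D
   = (0.29 - 0.12) * 900
   = 0.17 * 900
   = 153 mm


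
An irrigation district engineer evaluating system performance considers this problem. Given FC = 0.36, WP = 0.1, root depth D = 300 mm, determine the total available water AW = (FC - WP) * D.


AW = (FC - WP) * D
   = (0.36 - 0.1) * 300
   = 0.26 * 300
   = 78 mm


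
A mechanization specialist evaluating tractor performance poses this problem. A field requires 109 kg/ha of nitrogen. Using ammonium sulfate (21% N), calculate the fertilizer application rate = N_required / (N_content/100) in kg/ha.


Rate = N_required / (N_content / 100)
     = 109 / (21 / 100)
     = 109 / 0.21
     = 519.05 kg/ha


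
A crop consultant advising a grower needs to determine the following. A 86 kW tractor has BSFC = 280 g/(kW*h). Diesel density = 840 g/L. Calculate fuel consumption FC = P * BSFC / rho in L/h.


FC = P * BSFC / rho_fuel
   = 86 * 280 / 840
   = 24080 / 840
   = 28.67 L/h


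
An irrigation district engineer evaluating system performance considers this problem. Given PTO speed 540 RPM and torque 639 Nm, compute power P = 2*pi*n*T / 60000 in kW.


P = 2*pi*n*T / 60000
  = 2*pi * 540 * 639 / 60000
  = 2168075.92 / 60000
  = 36.13 kW


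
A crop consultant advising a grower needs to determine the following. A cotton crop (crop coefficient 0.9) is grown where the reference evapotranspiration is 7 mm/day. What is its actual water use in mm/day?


ETc = Kc * ET0
    = 0.9 * 7
    = 6.30 mm/day


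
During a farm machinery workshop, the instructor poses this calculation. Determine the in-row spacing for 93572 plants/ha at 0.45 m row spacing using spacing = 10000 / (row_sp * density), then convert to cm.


spacing = 10000 / (row_sp * density)
        = 10000 / (0.45 * 93572)
        = 10000 / 42107.40
        = 0.23749 m = 23.75 cm


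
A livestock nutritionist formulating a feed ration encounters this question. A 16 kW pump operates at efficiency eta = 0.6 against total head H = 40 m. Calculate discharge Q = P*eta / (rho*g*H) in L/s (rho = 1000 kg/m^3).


Q = (P * 1000 * eta) / (rho * g * H)
  = (16 * 1000 * 0.6) / (1000 * 9.81 * 40)
  = 9600 / 392400
  = 0.02446 m^3/s = 24.46 L/s


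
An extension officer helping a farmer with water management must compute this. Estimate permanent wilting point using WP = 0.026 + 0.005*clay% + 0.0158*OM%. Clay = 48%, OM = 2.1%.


WP = 0.026 + 0.005*48 + 0.0158*2.1
   = 0.026 + 0.2400 + 0.0332
   = 0.2992


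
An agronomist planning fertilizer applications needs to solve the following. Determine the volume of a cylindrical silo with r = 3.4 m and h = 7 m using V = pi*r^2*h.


V = pi * r^2 * h
  = pi * 3.4^2 * 7
  = pi * 11.56 * 7
  = 254.22 m^3


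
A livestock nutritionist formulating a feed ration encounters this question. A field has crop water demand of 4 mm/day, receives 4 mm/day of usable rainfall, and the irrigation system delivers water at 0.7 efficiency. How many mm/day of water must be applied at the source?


IWR = (ETc - Pe) / Ea
    = (4 - 4) / 0.7
    = 0 / 0.7
    = 0 mm/day


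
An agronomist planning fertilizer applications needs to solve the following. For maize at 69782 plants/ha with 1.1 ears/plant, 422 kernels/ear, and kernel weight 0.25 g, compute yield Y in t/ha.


Y = density * ears * kernels * kw
  = 69782 * 1.1 * 422 * 0.25 g/ha
  = 8098201.10 g/ha
  = 8098.20 kg/ha = 8.10 t/ha


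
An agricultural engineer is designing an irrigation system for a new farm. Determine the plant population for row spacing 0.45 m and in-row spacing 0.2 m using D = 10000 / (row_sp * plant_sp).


D = 10000 / (row_sp * plant_sp)
  = 10000 / (0.45 * 0.2)
  = 10000 / 0.0900
  = 111111.11 plants/ha


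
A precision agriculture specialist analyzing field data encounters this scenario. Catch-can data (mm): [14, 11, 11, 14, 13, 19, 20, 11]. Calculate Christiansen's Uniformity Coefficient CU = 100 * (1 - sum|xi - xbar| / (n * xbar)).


xbar = 113 / 8 = 14.125
sum|xi - xbar| = 21.500
CU = 100 * (1 - 21.500 / (8 * 14.125))
   = 100 * (1 - 0.1903)
   = 80.97%


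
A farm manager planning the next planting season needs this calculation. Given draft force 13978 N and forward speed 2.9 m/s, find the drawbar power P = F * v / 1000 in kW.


P = F * v / 1000
  = 13978 * 2.9 / 1000
  = 40536.20 / 1000
  = 40.54 kW


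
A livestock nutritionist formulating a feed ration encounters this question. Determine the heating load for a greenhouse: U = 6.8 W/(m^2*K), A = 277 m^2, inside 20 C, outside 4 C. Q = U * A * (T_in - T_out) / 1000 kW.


dT = 20 - (4) = 16 K
Q = U * A * dT
  = 6.8 * 277 * 16
  = 30137.60 W = 30.14 kW


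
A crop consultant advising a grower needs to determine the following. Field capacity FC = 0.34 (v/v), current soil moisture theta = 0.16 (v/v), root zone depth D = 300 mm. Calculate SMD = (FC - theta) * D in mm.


SMD = (FC - theta) * D
    = (0.34 - 0.16) * 300
    = 0.180 * 300
    = 54 mm


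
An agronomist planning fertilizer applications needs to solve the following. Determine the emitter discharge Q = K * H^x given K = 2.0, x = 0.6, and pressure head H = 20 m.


Q = K * H^x
  = 2.0 * 20^0.6
  = 2.0 * 6.0342
  = 12.07 L/h


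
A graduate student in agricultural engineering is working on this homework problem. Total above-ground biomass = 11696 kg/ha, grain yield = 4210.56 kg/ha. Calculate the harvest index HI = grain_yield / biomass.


HI = grain_yield / biomass
   = 4210.56 / 11696
   = 0.36


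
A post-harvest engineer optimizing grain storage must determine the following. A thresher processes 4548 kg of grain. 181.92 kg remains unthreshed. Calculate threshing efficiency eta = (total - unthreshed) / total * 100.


eta = (total - unthreshed) / total * 100
    = (4548 - 181.92) / 4548 * 100
    = 4366.08 / 4548 * 100
    = 96%


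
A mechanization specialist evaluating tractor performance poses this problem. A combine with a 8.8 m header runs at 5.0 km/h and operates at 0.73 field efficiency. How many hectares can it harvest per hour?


C = w * v * eta_f / 10
  = 8.8 * 5.0 * 0.73 / 10
  = 32.12 / 10
  = 3.21 ha/h


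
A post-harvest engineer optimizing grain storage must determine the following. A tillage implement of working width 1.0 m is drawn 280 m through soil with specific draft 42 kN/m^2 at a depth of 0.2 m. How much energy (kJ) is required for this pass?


E = k * d * w * L
  = 42 * 0.2 * 1.0 * 280
  = 2352 kJ


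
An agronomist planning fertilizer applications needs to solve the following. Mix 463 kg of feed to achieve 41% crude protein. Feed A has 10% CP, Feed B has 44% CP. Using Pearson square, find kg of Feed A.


parts_A = CP_b - target = 44 - 41 = 3
parts_B = target - CP_a = 41 - 10 = 31
total_parts = 3 + 31 = 34
Feed A = 463 * 3 / 34 = 40.85 kg
Feed B = 463 * 31 / 34 = 422.15 kg

40.85 kg


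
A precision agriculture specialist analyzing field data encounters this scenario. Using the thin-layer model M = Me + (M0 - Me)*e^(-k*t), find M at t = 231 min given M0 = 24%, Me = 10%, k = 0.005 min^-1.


M = Me + (M0 - Me) * e^(-k*t)
  = 10 + (24 - 10) * e^(-0.005*231)
  = 10 + 14 * e^(-1.155)
  = 10 + 14 * 0.31506
  = 10 + 4.4108
  = 14.41%


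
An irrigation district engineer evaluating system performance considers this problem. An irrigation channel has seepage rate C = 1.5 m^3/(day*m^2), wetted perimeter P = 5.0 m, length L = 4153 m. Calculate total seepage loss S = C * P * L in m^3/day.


S = C * P * L
  = 1.5 * 5.0 * 4153
  = 31147.50 m^3/day


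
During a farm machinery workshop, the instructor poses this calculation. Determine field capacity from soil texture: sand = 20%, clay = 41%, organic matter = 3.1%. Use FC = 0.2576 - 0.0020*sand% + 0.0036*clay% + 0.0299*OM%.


FC = 0.2576 - 0.0020*20 + 0.0036*41 + 0.0299*3.1
   = 0.2576 - 0.0400 + 0.1476 + 0.0927
   = 0.4579


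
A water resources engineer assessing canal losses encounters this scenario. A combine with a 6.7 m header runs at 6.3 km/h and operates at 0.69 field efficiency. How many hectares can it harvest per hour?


C = w * v * eta_f / 10
  = 6.7 * 6.3 * 0.69 / 10
  = 29.12 / 10
  = 2.91 ha/h


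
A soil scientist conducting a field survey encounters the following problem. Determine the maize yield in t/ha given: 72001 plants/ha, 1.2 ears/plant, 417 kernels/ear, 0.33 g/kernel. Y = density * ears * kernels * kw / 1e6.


Y = density * ears * kernels * kw
  = 72001 * 1.2 * 417 * 0.33 g/ha
  = 11889669.13 g/ha
  = 11889.67 kg/ha = 11.89 t/ha


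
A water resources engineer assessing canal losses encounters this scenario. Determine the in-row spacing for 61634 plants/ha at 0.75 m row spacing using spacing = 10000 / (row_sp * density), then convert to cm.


spacing = 10000 / (row_sp * density)
        = 10000 / (0.75 * 61634)
        = 10000 / 46225.50
        = 0.21633 m = 21.63 cm


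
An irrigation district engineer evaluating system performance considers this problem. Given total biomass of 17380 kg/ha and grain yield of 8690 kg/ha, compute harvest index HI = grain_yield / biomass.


HI = grain_yield / biomass
   = 8690 / 17380
   = 0.50


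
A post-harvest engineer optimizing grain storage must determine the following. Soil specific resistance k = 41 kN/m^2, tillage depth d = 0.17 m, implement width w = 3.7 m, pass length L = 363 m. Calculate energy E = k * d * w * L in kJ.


E = k * d * w * L
  = 41 * 0.17 * 3.7 * 363
  = 9361.41 kJ


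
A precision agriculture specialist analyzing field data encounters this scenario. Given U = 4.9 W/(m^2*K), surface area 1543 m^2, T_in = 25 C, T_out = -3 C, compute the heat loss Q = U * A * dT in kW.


dT = 25 - (-3) = 28 K
Q = U * A * dT
  = 4.9 * 1543 * 28
  = 211699.60 W = 211.70 kW


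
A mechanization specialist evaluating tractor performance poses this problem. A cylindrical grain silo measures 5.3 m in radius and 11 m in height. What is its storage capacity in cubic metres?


V = pi * r^2 * h
  = pi * 5.3^2 * 11
  = pi * 28.09 * 11
  = 970.72 m^3


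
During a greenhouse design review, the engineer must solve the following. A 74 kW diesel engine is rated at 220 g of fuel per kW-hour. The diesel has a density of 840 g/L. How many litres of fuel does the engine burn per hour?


FC = P * BSFC / rho_fuel
   = 74 * 220 / 840
   = 16280 / 840
   = 19.38 L/h


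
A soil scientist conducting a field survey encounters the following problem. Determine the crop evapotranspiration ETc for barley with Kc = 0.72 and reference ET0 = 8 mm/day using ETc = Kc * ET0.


ETc = Kc * ET0
    = 0.72 * 8
    = 5.76 mm/day


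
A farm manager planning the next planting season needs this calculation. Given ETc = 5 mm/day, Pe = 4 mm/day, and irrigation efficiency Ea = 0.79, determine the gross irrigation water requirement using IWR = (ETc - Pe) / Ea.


IWR = (ETc - Pe) / Ea
    = (5 - 4) / 0.79
    = 1 / 0.79
    = 1.27 mm/day


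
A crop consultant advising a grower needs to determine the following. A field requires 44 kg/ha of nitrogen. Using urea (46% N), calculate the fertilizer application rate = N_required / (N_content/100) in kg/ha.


Rate = N_required / (N_content / 100)
     = 44 / (46 / 100)
     = 44 / 0.46
     = 95.65 kg/ha


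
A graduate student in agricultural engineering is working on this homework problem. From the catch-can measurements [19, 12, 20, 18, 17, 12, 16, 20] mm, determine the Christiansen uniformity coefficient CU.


xbar = 134 / 8 = 16.750
sum|xi - xbar| = 20.500
CU = 100 * (1 - 20.500 / (8 * 16.750))
   = 100 * (1 - 0.1530)
   = 84.70%


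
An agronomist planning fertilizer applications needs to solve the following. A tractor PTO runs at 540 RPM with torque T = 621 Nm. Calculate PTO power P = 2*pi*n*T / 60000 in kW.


P = 2*pi*n*T / 60000
  = 2*pi * 540 * 621 / 60000
  = 2107003.36 / 60000
  = 35.12 kW


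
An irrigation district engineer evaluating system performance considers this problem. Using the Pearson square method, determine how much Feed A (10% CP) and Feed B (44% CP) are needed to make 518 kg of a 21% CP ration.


parts_A = CP_b - target = 44 - 21 = 23
parts_B = target - CP_a = 21 - 10 = 11
total_parts = 23 + 11 = 34
Feed A = 518 * 23 / 34 = 350.41 kg
Feed B = 518 * 11 / 34 = 167.59 kg

350.41 kg


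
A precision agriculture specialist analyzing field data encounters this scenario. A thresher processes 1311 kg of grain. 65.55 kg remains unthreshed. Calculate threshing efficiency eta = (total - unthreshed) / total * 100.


eta = (total - unthreshed) / total * 100
    = (1311 - 65.55) / 1311 * 100
    = 1245.45 / 1311 * 100
    = 95%


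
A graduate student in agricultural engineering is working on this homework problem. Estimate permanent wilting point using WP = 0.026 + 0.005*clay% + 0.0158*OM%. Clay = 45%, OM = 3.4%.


WP = 0.026 + 0.005*45 + 0.0158*3.4
   = 0.026 + 0.2250 + 0.0537
   = 0.3047


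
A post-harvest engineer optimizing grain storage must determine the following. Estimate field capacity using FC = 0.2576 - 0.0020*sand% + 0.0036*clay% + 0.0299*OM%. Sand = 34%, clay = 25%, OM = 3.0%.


FC = 0.2576 - 0.0020*34 + 0.0036*25 + 0.0299*3.0
   = 0.2576 - 0.0680 + 0.0900 + 0.0897
   = 0.3693


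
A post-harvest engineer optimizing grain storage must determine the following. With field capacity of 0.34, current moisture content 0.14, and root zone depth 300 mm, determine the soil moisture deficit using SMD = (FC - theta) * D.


SMD = (FC - theta) * D
    = (0.34 - 0.14) * 300
    = 0.200 * 300
    = 60 mm


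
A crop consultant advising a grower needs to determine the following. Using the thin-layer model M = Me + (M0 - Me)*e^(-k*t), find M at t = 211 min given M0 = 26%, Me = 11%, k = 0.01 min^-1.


M = Me + (M0 - Me) * e^(-k*t)
  = 11 + (26 - 11) * e^(-0.01*211)
  = 11 + 15 * e^(-2.110)
  = 11 + 15 * 0.12124
  = 11 + 1.8186
  = 12.82%


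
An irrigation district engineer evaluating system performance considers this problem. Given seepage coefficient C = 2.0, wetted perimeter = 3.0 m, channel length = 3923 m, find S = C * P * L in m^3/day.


S = C * P * L
  = 2.0 * 3.0 * 3923
  = 23538 m^3/day


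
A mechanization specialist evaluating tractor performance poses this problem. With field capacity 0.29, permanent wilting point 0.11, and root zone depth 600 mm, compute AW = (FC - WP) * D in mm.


AW = (FC - WP) * D
   = (0.29 - 0.11) * 600
   = 0.18 * 600
   = 108 mm


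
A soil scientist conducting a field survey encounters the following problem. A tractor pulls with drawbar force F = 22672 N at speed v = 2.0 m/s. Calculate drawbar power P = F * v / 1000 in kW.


P = F * v / 1000
  = 22672 * 2.0 / 1000
  = 45344 / 1000
  = 45.34 kW


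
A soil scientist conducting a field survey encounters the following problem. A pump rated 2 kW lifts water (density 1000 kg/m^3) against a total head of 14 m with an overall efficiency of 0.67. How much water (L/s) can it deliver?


Q = (P * 1000 * eta) / (rho * g * H)
  = (2 * 1000 * 0.67) / (1000 * 9.81 * 14)
  = 1340 / 137340
  = 0.00976 m^3/s = 9.76 L/s


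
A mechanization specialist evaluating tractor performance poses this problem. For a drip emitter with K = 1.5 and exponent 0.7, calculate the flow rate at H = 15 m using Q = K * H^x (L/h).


Q = K * H^x
  = 1.5 * 15^0.7
  = 1.5 * 6.6568
  = 9.99 L/h


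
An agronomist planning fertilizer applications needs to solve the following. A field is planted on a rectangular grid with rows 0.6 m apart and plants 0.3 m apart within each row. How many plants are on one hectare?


D = 10000 / (row_sp * plant_sp)
  = 10000 / (0.6 * 0.3)
  = 10000 / 0.1800
  = 55555.56 plants/ha


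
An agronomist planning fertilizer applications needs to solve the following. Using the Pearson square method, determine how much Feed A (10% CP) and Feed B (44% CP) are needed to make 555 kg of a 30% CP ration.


parts_A = CP_b - target = 44 - 30 = 14
parts_B = target - CP_a = 30 - 10 = 20
total_parts = 14 + 20 = 34
Feed A = 555 * 14 / 34 = 228.53 kg
Feed B = 555 * 20 / 34 = 326.47 kg

228.53 kg


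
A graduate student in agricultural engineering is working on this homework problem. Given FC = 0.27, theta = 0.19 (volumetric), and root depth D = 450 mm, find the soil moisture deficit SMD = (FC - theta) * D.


SMD = (FC - theta) * D
    = (0.27 - 0.19) * 450
    = 0.080 * 450
    = 36 mm


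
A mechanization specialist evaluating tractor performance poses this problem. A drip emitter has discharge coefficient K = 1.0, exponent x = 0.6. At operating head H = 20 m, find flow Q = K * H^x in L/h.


Q = K * H^x
  = 1.0 * 20^0.6
  = 1.0 * 6.0342
  = 6.03 L/h


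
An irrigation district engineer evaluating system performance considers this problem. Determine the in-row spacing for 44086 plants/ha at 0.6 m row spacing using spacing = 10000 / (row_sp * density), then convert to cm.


spacing = 10000 / (row_sp * density)
        = 10000 / (0.6 * 44086)
        = 10000 / 26451.60
        = 0.37805 m = 37.80 cm


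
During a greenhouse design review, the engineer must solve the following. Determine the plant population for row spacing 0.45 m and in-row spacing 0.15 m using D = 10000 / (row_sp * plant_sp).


D = 10000 / (row_sp * plant_sp)
  = 10000 / (0.45 * 0.15)
  = 10000 / 0.0675
  = 148148.15 plants/ha


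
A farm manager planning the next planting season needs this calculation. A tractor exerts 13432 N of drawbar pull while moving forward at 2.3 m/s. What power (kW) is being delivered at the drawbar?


P = F * v / 1000
  = 13432 * 2.3 / 1000
  = 30893.60 / 1000
  = 30.89 kW


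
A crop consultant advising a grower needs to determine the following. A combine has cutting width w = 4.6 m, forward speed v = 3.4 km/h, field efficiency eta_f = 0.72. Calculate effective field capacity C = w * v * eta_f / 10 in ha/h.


C = w * v * eta_f / 10
  = 4.6 * 3.4 * 0.72 / 10
  = 11.26 / 10
  = 1.13 ha/h


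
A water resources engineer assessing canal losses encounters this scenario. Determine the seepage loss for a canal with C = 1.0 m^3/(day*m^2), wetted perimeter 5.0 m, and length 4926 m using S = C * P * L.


S = C * P * L
  = 1.0 * 5.0 * 4926
  = 24630 m^3/day


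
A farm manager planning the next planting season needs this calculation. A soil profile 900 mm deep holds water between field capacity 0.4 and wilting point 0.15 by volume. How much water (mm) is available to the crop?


AW = (FC - WP) * D
   = (0.4 - 0.15) * 900
   = 0.25 * 900
   = 225 mm


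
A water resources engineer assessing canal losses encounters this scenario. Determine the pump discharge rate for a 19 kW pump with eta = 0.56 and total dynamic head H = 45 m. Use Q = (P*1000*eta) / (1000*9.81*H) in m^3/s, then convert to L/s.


Q = (P * 1000 * eta) / (rho * g * H)
  = (19 * 1000 * 0.56) / (1000 * 9.81 * 45)
  = 10640 / 441450
  = 0.02410 m^3/s = 24.10 L/s


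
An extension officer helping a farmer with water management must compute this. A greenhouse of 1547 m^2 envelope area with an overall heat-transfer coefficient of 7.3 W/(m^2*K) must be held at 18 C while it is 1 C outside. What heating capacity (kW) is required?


dT = 18 - (1) = 17 K
Q = U * A * dT
  = 7.3 * 1547 * 17
  = 191982.70 W = 191.98 kW


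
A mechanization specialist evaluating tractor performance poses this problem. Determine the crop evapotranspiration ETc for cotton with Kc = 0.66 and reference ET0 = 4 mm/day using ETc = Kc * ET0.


ETc = Kc * ET0
    = 0.66 * 4
    = 2.64 mm/day


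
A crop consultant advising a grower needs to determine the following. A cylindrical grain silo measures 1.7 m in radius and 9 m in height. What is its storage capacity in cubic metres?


V = pi * r^2 * h
  = pi * 1.7^2 * 9
  = pi * 2.89 * 9
  = 81.71 m^3


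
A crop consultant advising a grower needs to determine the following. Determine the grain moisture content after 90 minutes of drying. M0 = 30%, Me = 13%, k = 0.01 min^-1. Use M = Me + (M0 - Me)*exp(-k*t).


M = Me + (M0 - Me) * e^(-k*t)
  = 13 + (30 - 13) * e^(-0.01*90)
  = 13 + 17 * e^(-0.900)
  = 13 + 17 * 0.40657
  = 13 + 6.9117
  = 19.91%


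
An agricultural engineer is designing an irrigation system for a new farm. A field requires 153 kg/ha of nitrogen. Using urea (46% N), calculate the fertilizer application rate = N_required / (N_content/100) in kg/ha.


Rate = N_required / (N_content / 100)
     = 153 / (46 / 100)
     = 153 / 0.46
     = 332.61 kg/ha


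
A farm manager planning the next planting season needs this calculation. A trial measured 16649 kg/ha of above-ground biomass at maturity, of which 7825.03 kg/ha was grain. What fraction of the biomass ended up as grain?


HI = grain_yield / biomass
   = 7825.03 / 16649
   = 0.47


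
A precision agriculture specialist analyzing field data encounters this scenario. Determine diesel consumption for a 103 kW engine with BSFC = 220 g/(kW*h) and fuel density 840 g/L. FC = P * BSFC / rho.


FC = P * BSFC / rho_fuel
   = 103 * 220 / 840
   = 22660 / 840
   = 26.98 L/h


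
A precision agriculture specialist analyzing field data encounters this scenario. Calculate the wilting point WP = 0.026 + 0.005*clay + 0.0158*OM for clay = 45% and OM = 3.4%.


WP = 0.026 + 0.005*45 + 0.0158*3.4
   = 0.026 + 0.2250 + 0.0537
   = 0.3047


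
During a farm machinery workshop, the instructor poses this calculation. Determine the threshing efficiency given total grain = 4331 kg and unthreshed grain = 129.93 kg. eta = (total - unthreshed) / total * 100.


eta = (total - unthreshed) / total * 100
    = (4331 - 129.93) / 4331 * 100
    = 4201.07 / 4331 * 100
    = 97%


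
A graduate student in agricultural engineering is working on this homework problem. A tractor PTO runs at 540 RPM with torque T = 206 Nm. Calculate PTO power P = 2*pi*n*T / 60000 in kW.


P = 2*pi*n*T / 60000
  = 2*pi * 540 * 206 / 60000
  = 698941.53 / 60000
  = 11.65 kW


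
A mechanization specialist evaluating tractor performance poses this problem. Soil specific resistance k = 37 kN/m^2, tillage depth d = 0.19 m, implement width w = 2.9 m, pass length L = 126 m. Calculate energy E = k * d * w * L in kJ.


E = k * d * w * L
  = 37 * 0.19 * 2.9 * 126
  = 2568.76 kJ


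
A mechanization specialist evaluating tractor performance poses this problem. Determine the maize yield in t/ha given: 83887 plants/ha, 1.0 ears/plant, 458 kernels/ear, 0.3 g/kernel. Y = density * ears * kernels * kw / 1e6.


Y = density * ears * kernels * kw
  = 83887 * 1.0 * 458 * 0.3 g/ha
  = 11526073.80 g/ha
  = 11526.07 kg/ha = 11.53 t/ha


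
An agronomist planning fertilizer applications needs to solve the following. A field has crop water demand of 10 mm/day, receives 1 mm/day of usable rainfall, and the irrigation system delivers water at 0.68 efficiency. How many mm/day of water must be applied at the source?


IWR = (ETc - Pe) / Ea
    = (10 - 1) / 0.68
    = 9 / 0.68
    = 13.24 mm/day


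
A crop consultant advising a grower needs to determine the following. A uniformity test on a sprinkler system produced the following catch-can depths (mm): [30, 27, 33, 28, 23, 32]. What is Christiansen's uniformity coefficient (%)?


xbar = 173 / 6 = 28.833
sum|xi - xbar| = 17
CU = 100 * (1 - 17 / (6 * 28.833))
   = 100 * (1 - 0.0983)
   = 90.17%


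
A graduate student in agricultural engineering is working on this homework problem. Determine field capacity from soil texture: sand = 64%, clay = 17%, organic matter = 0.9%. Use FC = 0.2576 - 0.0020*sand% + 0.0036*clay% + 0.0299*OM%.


FC = 0.2576 - 0.0020*64 + 0.0036*17 + 0.0299*0.9
   = 0.2576 - 0.1280 + 0.0612 + 0.0269
   = 0.2177


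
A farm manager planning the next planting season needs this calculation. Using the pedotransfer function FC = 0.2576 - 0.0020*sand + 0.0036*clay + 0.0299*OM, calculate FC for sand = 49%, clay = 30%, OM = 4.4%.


FC = 0.2576 - 0.0020*49 + 0.0036*30 + 0.0299*4.4
   = 0.2576 - 0.0980 + 0.1080 + 0.1316
   = 0.3992


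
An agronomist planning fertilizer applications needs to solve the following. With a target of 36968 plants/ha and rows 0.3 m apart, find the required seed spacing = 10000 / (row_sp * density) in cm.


spacing = 10000 / (row_sp * density)
        = 10000 / (0.3 * 36968)
        = 10000 / 11090.40
        = 0.90168 m = 90.17 cm
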